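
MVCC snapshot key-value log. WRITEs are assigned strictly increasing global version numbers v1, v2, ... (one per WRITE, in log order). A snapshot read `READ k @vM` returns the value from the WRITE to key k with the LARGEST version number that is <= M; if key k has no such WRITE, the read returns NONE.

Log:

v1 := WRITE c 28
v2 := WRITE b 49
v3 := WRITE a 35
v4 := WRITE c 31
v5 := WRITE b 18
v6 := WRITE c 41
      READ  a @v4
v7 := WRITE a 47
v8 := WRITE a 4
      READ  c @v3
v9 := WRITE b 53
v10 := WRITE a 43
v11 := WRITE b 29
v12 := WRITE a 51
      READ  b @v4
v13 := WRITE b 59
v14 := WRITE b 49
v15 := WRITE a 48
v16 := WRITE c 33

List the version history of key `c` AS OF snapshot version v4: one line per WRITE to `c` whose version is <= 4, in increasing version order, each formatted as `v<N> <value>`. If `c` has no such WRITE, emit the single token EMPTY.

Scan writes for key=c with version <= 4:
  v1 WRITE c 28 -> keep
  v2 WRITE b 49 -> skip
  v3 WRITE a 35 -> skip
  v4 WRITE c 31 -> keep
  v5 WRITE b 18 -> skip
  v6 WRITE c 41 -> drop (> snap)
  v7 WRITE a 47 -> skip
  v8 WRITE a 4 -> skip
  v9 WRITE b 53 -> skip
  v10 WRITE a 43 -> skip
  v11 WRITE b 29 -> skip
  v12 WRITE a 51 -> skip
  v13 WRITE b 59 -> skip
  v14 WRITE b 49 -> skip
  v15 WRITE a 48 -> skip
  v16 WRITE c 33 -> drop (> snap)
Collected: [(1, 28), (4, 31)]

Answer: v1 28
v4 31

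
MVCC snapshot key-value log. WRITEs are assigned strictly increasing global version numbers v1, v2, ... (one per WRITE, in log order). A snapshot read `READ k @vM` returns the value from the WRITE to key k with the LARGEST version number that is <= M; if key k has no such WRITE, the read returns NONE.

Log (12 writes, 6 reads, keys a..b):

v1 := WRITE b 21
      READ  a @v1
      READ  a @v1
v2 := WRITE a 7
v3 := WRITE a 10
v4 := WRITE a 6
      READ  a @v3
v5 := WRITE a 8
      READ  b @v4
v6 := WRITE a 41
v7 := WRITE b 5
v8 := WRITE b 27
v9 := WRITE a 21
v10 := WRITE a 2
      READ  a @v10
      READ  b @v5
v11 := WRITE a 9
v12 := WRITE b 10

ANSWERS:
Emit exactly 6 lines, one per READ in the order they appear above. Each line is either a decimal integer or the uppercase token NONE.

Answer: NONE
NONE
10
21
2
21

Derivation:
v1: WRITE b=21  (b history now [(1, 21)])
READ a @v1: history=[] -> no version <= 1 -> NONE
READ a @v1: history=[] -> no version <= 1 -> NONE
v2: WRITE a=7  (a history now [(2, 7)])
v3: WRITE a=10  (a history now [(2, 7), (3, 10)])
v4: WRITE a=6  (a history now [(2, 7), (3, 10), (4, 6)])
READ a @v3: history=[(2, 7), (3, 10), (4, 6)] -> pick v3 -> 10
v5: WRITE a=8  (a history now [(2, 7), (3, 10), (4, 6), (5, 8)])
READ b @v4: history=[(1, 21)] -> pick v1 -> 21
v6: WRITE a=41  (a history now [(2, 7), (3, 10), (4, 6), (5, 8), (6, 41)])
v7: WRITE b=5  (b history now [(1, 21), (7, 5)])
v8: WRITE b=27  (b history now [(1, 21), (7, 5), (8, 27)])
v9: WRITE a=21  (a history now [(2, 7), (3, 10), (4, 6), (5, 8), (6, 41), (9, 21)])
v10: WRITE a=2  (a history now [(2, 7), (3, 10), (4, 6), (5, 8), (6, 41), (9, 21), (10, 2)])
READ a @v10: history=[(2, 7), (3, 10), (4, 6), (5, 8), (6, 41), (9, 21), (10, 2)] -> pick v10 -> 2
READ b @v5: history=[(1, 21), (7, 5), (8, 27)] -> pick v1 -> 21
v11: WRITE a=9  (a history now [(2, 7), (3, 10), (4, 6), (5, 8), (6, 41), (9, 21), (10, 2), (11, 9)])
v12: WRITE b=10  (b history now [(1, 21), (7, 5), (8, 27), (12, 10)])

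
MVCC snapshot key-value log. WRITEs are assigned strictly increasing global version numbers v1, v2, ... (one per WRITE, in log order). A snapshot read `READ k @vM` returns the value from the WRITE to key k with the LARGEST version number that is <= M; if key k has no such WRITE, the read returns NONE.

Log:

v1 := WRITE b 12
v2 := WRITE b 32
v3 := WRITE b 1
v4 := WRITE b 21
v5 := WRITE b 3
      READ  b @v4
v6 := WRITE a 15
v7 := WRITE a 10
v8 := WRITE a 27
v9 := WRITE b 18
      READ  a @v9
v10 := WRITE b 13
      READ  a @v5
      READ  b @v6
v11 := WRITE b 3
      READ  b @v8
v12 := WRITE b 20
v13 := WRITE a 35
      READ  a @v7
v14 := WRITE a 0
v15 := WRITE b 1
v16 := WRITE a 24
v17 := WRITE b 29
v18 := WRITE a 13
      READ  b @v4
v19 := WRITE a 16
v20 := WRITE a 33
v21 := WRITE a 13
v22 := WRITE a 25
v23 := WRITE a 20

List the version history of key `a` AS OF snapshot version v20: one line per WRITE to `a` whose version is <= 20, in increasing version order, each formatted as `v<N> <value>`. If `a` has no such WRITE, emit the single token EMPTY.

Scan writes for key=a with version <= 20:
  v1 WRITE b 12 -> skip
  v2 WRITE b 32 -> skip
  v3 WRITE b 1 -> skip
  v4 WRITE b 21 -> skip
  v5 WRITE b 3 -> skip
  v6 WRITE a 15 -> keep
  v7 WRITE a 10 -> keep
  v8 WRITE a 27 -> keep
  v9 WRITE b 18 -> skip
  v10 WRITE b 13 -> skip
  v11 WRITE b 3 -> skip
  v12 WRITE b 20 -> skip
  v13 WRITE a 35 -> keep
  v14 WRITE a 0 -> keep
  v15 WRITE b 1 -> skip
  v16 WRITE a 24 -> keep
  v17 WRITE b 29 -> skip
  v18 WRITE a 13 -> keep
  v19 WRITE a 16 -> keep
  v20 WRITE a 33 -> keep
  v21 WRITE a 13 -> drop (> snap)
  v22 WRITE a 25 -> drop (> snap)
  v23 WRITE a 20 -> drop (> snap)
Collected: [(6, 15), (7, 10), (8, 27), (13, 35), (14, 0), (16, 24), (18, 13), (19, 16), (20, 33)]

Answer: v6 15
v7 10
v8 27
v13 35
v14 0
v16 24
v18 13
v19 16
v20 33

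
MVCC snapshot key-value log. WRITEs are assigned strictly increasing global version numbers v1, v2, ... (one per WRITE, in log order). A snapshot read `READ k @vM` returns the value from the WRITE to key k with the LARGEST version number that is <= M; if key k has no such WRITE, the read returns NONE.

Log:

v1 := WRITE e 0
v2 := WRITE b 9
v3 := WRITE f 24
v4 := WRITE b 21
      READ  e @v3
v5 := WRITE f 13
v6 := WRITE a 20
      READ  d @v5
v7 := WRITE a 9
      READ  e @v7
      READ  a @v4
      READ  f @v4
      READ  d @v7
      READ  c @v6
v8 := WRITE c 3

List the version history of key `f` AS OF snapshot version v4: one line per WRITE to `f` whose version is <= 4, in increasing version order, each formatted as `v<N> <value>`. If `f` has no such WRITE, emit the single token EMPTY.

Scan writes for key=f with version <= 4:
  v1 WRITE e 0 -> skip
  v2 WRITE b 9 -> skip
  v3 WRITE f 24 -> keep
  v4 WRITE b 21 -> skip
  v5 WRITE f 13 -> drop (> snap)
  v6 WRITE a 20 -> skip
  v7 WRITE a 9 -> skip
  v8 WRITE c 3 -> skip
Collected: [(3, 24)]

Answer: v3 24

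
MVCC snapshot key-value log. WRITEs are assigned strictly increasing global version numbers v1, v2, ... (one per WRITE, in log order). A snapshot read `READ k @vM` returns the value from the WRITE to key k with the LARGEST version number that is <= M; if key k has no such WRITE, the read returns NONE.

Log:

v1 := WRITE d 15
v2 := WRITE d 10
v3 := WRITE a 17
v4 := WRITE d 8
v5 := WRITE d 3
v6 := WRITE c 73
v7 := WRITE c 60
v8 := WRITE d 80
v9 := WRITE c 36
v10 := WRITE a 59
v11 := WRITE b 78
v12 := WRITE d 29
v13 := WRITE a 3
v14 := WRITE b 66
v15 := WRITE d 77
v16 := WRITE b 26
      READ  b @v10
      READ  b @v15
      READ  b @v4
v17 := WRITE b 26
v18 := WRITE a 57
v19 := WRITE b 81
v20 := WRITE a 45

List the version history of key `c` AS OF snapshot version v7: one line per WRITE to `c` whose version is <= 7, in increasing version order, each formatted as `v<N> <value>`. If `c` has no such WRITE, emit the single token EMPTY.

Answer: v6 73
v7 60

Derivation:
Scan writes for key=c with version <= 7:
  v1 WRITE d 15 -> skip
  v2 WRITE d 10 -> skip
  v3 WRITE a 17 -> skip
  v4 WRITE d 8 -> skip
  v5 WRITE d 3 -> skip
  v6 WRITE c 73 -> keep
  v7 WRITE c 60 -> keep
  v8 WRITE d 80 -> skip
  v9 WRITE c 36 -> drop (> snap)
  v10 WRITE a 59 -> skip
  v11 WRITE b 78 -> skip
  v12 WRITE d 29 -> skip
  v13 WRITE a 3 -> skip
  v14 WRITE b 66 -> skip
  v15 WRITE d 77 -> skip
  v16 WRITE b 26 -> skip
  v17 WRITE b 26 -> skip
  v18 WRITE a 57 -> skip
  v19 WRITE b 81 -> skip
  v20 WRITE a 45 -> skip
Collected: [(6, 73), (7, 60)]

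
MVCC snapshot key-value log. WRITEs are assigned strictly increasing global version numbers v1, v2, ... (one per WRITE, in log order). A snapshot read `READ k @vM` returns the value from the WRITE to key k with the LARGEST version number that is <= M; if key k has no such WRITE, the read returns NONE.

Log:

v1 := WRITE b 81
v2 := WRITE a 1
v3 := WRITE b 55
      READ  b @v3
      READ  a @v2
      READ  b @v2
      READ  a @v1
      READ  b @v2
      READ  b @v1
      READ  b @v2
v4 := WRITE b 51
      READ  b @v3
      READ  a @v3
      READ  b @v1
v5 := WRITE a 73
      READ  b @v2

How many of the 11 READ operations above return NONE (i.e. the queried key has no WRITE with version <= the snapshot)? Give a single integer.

v1: WRITE b=81  (b history now [(1, 81)])
v2: WRITE a=1  (a history now [(2, 1)])
v3: WRITE b=55  (b history now [(1, 81), (3, 55)])
READ b @v3: history=[(1, 81), (3, 55)] -> pick v3 -> 55
READ a @v2: history=[(2, 1)] -> pick v2 -> 1
READ b @v2: history=[(1, 81), (3, 55)] -> pick v1 -> 81
READ a @v1: history=[(2, 1)] -> no version <= 1 -> NONE
READ b @v2: history=[(1, 81), (3, 55)] -> pick v1 -> 81
READ b @v1: history=[(1, 81), (3, 55)] -> pick v1 -> 81
READ b @v2: history=[(1, 81), (3, 55)] -> pick v1 -> 81
v4: WRITE b=51  (b history now [(1, 81), (3, 55), (4, 51)])
READ b @v3: history=[(1, 81), (3, 55), (4, 51)] -> pick v3 -> 55
READ a @v3: history=[(2, 1)] -> pick v2 -> 1
READ b @v1: history=[(1, 81), (3, 55), (4, 51)] -> pick v1 -> 81
v5: WRITE a=73  (a history now [(2, 1), (5, 73)])
READ b @v2: history=[(1, 81), (3, 55), (4, 51)] -> pick v1 -> 81
Read results in order: ['55', '1', '81', 'NONE', '81', '81', '81', '55', '1', '81', '81']
NONE count = 1

Answer: 1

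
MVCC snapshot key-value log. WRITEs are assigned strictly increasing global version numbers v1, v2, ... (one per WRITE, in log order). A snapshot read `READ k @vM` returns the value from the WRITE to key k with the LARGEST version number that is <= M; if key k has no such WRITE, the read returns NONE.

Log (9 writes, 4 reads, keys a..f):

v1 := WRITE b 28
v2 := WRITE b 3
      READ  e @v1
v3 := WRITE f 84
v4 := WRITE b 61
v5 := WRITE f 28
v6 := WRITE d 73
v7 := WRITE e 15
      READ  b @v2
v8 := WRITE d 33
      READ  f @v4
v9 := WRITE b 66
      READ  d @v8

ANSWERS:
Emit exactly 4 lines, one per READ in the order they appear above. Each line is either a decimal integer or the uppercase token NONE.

v1: WRITE b=28  (b history now [(1, 28)])
v2: WRITE b=3  (b history now [(1, 28), (2, 3)])
READ e @v1: history=[] -> no version <= 1 -> NONE
v3: WRITE f=84  (f history now [(3, 84)])
v4: WRITE b=61  (b history now [(1, 28), (2, 3), (4, 61)])
v5: WRITE f=28  (f history now [(3, 84), (5, 28)])
v6: WRITE d=73  (d history now [(6, 73)])
v7: WRITE e=15  (e history now [(7, 15)])
READ b @v2: history=[(1, 28), (2, 3), (4, 61)] -> pick v2 -> 3
v8: WRITE d=33  (d history now [(6, 73), (8, 33)])
READ f @v4: history=[(3, 84), (5, 28)] -> pick v3 -> 84
v9: WRITE b=66  (b history now [(1, 28), (2, 3), (4, 61), (9, 66)])
READ d @v8: history=[(6, 73), (8, 33)] -> pick v8 -> 33

Answer: NONE
3
84
33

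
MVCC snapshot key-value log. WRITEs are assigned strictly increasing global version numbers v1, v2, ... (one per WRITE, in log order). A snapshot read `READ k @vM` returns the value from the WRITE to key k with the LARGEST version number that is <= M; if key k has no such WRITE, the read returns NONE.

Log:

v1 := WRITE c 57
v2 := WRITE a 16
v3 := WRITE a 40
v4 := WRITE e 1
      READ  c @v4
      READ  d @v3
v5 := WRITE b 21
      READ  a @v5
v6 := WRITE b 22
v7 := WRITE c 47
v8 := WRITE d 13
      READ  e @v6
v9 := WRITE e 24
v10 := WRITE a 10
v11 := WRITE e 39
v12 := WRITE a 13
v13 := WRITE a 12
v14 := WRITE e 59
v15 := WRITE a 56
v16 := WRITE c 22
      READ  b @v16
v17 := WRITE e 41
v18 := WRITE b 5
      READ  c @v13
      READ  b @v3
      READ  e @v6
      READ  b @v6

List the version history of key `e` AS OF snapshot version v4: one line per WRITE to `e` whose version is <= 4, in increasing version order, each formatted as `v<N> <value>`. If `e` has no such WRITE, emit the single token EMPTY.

Scan writes for key=e with version <= 4:
  v1 WRITE c 57 -> skip
  v2 WRITE a 16 -> skip
  v3 WRITE a 40 -> skip
  v4 WRITE e 1 -> keep
  v5 WRITE b 21 -> skip
  v6 WRITE b 22 -> skip
  v7 WRITE c 47 -> skip
  v8 WRITE d 13 -> skip
  v9 WRITE e 24 -> drop (> snap)
  v10 WRITE a 10 -> skip
  v11 WRITE e 39 -> drop (> snap)
  v12 WRITE a 13 -> skip
  v13 WRITE a 12 -> skip
  v14 WRITE e 59 -> drop (> snap)
  v15 WRITE a 56 -> skip
  v16 WRITE c 22 -> skip
  v17 WRITE e 41 -> drop (> snap)
  v18 WRITE b 5 -> skip
Collected: [(4, 1)]

Answer: v4 1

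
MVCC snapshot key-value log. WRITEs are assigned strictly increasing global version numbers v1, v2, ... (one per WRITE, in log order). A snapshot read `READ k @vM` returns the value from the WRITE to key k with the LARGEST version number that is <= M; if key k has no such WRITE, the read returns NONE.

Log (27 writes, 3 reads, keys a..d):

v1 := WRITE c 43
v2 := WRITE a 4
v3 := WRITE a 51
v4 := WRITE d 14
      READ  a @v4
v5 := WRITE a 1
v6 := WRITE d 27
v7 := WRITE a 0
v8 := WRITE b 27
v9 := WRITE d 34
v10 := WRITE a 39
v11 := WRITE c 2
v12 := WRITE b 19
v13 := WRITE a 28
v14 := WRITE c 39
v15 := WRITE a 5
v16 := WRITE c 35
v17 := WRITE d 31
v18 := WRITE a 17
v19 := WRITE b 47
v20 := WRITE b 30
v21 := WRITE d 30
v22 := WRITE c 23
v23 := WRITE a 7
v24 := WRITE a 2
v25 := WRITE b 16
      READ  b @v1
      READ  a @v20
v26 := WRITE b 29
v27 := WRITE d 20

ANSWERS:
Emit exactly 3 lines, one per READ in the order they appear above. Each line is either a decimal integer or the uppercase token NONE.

v1: WRITE c=43  (c history now [(1, 43)])
v2: WRITE a=4  (a history now [(2, 4)])
v3: WRITE a=51  (a history now [(2, 4), (3, 51)])
v4: WRITE d=14  (d history now [(4, 14)])
READ a @v4: history=[(2, 4), (3, 51)] -> pick v3 -> 51
v5: WRITE a=1  (a history now [(2, 4), (3, 51), (5, 1)])
v6: WRITE d=27  (d history now [(4, 14), (6, 27)])
v7: WRITE a=0  (a history now [(2, 4), (3, 51), (5, 1), (7, 0)])
v8: WRITE b=27  (b history now [(8, 27)])
v9: WRITE d=34  (d history now [(4, 14), (6, 27), (9, 34)])
v10: WRITE a=39  (a history now [(2, 4), (3, 51), (5, 1), (7, 0), (10, 39)])
v11: WRITE c=2  (c history now [(1, 43), (11, 2)])
v12: WRITE b=19  (b history now [(8, 27), (12, 19)])
v13: WRITE a=28  (a history now [(2, 4), (3, 51), (5, 1), (7, 0), (10, 39), (13, 28)])
v14: WRITE c=39  (c history now [(1, 43), (11, 2), (14, 39)])
v15: WRITE a=5  (a history now [(2, 4), (3, 51), (5, 1), (7, 0), (10, 39), (13, 28), (15, 5)])
v16: WRITE c=35  (c history now [(1, 43), (11, 2), (14, 39), (16, 35)])
v17: WRITE d=31  (d history now [(4, 14), (6, 27), (9, 34), (17, 31)])
v18: WRITE a=17  (a history now [(2, 4), (3, 51), (5, 1), (7, 0), (10, 39), (13, 28), (15, 5), (18, 17)])
v19: WRITE b=47  (b history now [(8, 27), (12, 19), (19, 47)])
v20: WRITE b=30  (b history now [(8, 27), (12, 19), (19, 47), (20, 30)])
v21: WRITE d=30  (d history now [(4, 14), (6, 27), (9, 34), (17, 31), (21, 30)])
v22: WRITE c=23  (c history now [(1, 43), (11, 2), (14, 39), (16, 35), (22, 23)])
v23: WRITE a=7  (a history now [(2, 4), (3, 51), (5, 1), (7, 0), (10, 39), (13, 28), (15, 5), (18, 17), (23, 7)])
v24: WRITE a=2  (a history now [(2, 4), (3, 51), (5, 1), (7, 0), (10, 39), (13, 28), (15, 5), (18, 17), (23, 7), (24, 2)])
v25: WRITE b=16  (b history now [(8, 27), (12, 19), (19, 47), (20, 30), (25, 16)])
READ b @v1: history=[(8, 27), (12, 19), (19, 47), (20, 30), (25, 16)] -> no version <= 1 -> NONE
READ a @v20: history=[(2, 4), (3, 51), (5, 1), (7, 0), (10, 39), (13, 28), (15, 5), (18, 17), (23, 7), (24, 2)] -> pick v18 -> 17
v26: WRITE b=29  (b history now [(8, 27), (12, 19), (19, 47), (20, 30), (25, 16), (26, 29)])
v27: WRITE d=20  (d history now [(4, 14), (6, 27), (9, 34), (17, 31), (21, 30), (27, 20)])

Answer: 51
NONE
17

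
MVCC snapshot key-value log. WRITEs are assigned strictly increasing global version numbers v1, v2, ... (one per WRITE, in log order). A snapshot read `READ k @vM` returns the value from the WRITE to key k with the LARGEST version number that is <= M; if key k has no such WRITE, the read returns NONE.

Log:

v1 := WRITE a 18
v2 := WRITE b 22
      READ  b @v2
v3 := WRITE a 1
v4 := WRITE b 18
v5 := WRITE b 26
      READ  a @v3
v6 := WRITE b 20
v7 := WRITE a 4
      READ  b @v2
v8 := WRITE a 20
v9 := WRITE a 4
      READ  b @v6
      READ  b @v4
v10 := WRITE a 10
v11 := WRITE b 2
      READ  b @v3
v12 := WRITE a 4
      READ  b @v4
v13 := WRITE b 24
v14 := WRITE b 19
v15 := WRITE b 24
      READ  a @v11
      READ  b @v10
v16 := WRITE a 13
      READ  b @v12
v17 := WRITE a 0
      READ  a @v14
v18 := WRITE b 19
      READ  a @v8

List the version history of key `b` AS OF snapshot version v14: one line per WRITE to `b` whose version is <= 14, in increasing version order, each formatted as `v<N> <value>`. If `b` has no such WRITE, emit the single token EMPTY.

Answer: v2 22
v4 18
v5 26
v6 20
v11 2
v13 24
v14 19

Derivation:
Scan writes for key=b with version <= 14:
  v1 WRITE a 18 -> skip
  v2 WRITE b 22 -> keep
  v3 WRITE a 1 -> skip
  v4 WRITE b 18 -> keep
  v5 WRITE b 26 -> keep
  v6 WRITE b 20 -> keep
  v7 WRITE a 4 -> skip
  v8 WRITE a 20 -> skip
  v9 WRITE a 4 -> skip
  v10 WRITE a 10 -> skip
  v11 WRITE b 2 -> keep
  v12 WRITE a 4 -> skip
  v13 WRITE b 24 -> keep
  v14 WRITE b 19 -> keep
  v15 WRITE b 24 -> drop (> snap)
  v16 WRITE a 13 -> skip
  v17 WRITE a 0 -> skip
  v18 WRITE b 19 -> drop (> snap)
Collected: [(2, 22), (4, 18), (5, 26), (6, 20), (11, 2), (13, 24), (14, 19)]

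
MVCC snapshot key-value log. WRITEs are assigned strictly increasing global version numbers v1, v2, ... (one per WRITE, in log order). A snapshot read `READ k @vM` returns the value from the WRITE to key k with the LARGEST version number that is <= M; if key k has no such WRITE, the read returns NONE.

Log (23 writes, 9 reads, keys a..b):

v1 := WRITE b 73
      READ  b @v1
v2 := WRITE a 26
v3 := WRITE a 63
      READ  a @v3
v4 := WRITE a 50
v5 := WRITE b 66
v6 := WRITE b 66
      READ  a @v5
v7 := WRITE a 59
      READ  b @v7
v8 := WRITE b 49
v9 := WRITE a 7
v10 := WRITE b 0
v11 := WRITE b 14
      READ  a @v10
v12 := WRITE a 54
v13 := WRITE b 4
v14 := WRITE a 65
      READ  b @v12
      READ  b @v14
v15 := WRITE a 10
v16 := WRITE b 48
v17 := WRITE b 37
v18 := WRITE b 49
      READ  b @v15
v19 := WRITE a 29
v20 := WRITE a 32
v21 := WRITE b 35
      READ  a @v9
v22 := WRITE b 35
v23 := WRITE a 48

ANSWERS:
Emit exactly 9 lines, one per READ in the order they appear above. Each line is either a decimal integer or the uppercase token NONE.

v1: WRITE b=73  (b history now [(1, 73)])
READ b @v1: history=[(1, 73)] -> pick v1 -> 73
v2: WRITE a=26  (a history now [(2, 26)])
v3: WRITE a=63  (a history now [(2, 26), (3, 63)])
READ a @v3: history=[(2, 26), (3, 63)] -> pick v3 -> 63
v4: WRITE a=50  (a history now [(2, 26), (3, 63), (4, 50)])
v5: WRITE b=66  (b history now [(1, 73), (5, 66)])
v6: WRITE b=66  (b history now [(1, 73), (5, 66), (6, 66)])
READ a @v5: history=[(2, 26), (3, 63), (4, 50)] -> pick v4 -> 50
v7: WRITE a=59  (a history now [(2, 26), (3, 63), (4, 50), (7, 59)])
READ b @v7: history=[(1, 73), (5, 66), (6, 66)] -> pick v6 -> 66
v8: WRITE b=49  (b history now [(1, 73), (5, 66), (6, 66), (8, 49)])
v9: WRITE a=7  (a history now [(2, 26), (3, 63), (4, 50), (7, 59), (9, 7)])
v10: WRITE b=0  (b history now [(1, 73), (5, 66), (6, 66), (8, 49), (10, 0)])
v11: WRITE b=14  (b history now [(1, 73), (5, 66), (6, 66), (8, 49), (10, 0), (11, 14)])
READ a @v10: history=[(2, 26), (3, 63), (4, 50), (7, 59), (9, 7)] -> pick v9 -> 7
v12: WRITE a=54  (a history now [(2, 26), (3, 63), (4, 50), (7, 59), (9, 7), (12, 54)])
v13: WRITE b=4  (b history now [(1, 73), (5, 66), (6, 66), (8, 49), (10, 0), (11, 14), (13, 4)])
v14: WRITE a=65  (a history now [(2, 26), (3, 63), (4, 50), (7, 59), (9, 7), (12, 54), (14, 65)])
READ b @v12: history=[(1, 73), (5, 66), (6, 66), (8, 49), (10, 0), (11, 14), (13, 4)] -> pick v11 -> 14
READ b @v14: history=[(1, 73), (5, 66), (6, 66), (8, 49), (10, 0), (11, 14), (13, 4)] -> pick v13 -> 4
v15: WRITE a=10  (a history now [(2, 26), (3, 63), (4, 50), (7, 59), (9, 7), (12, 54), (14, 65), (15, 10)])
v16: WRITE b=48  (b history now [(1, 73), (5, 66), (6, 66), (8, 49), (10, 0), (11, 14), (13, 4), (16, 48)])
v17: WRITE b=37  (b history now [(1, 73), (5, 66), (6, 66), (8, 49), (10, 0), (11, 14), (13, 4), (16, 48), (17, 37)])
v18: WRITE b=49  (b history now [(1, 73), (5, 66), (6, 66), (8, 49), (10, 0), (11, 14), (13, 4), (16, 48), (17, 37), (18, 49)])
READ b @v15: history=[(1, 73), (5, 66), (6, 66), (8, 49), (10, 0), (11, 14), (13, 4), (16, 48), (17, 37), (18, 49)] -> pick v13 -> 4
v19: WRITE a=29  (a history now [(2, 26), (3, 63), (4, 50), (7, 59), (9, 7), (12, 54), (14, 65), (15, 10), (19, 29)])
v20: WRITE a=32  (a history now [(2, 26), (3, 63), (4, 50), (7, 59), (9, 7), (12, 54), (14, 65), (15, 10), (19, 29), (20, 32)])
v21: WRITE b=35  (b history now [(1, 73), (5, 66), (6, 66), (8, 49), (10, 0), (11, 14), (13, 4), (16, 48), (17, 37), (18, 49), (21, 35)])
READ a @v9: history=[(2, 26), (3, 63), (4, 50), (7, 59), (9, 7), (12, 54), (14, 65), (15, 10), (19, 29), (20, 32)] -> pick v9 -> 7
v22: WRITE b=35  (b history now [(1, 73), (5, 66), (6, 66), (8, 49), (10, 0), (11, 14), (13, 4), (16, 48), (17, 37), (18, 49), (21, 35), (22, 35)])
v23: WRITE a=48  (a history now [(2, 26), (3, 63), (4, 50), (7, 59), (9, 7), (12, 54), (14, 65), (15, 10), (19, 29), (20, 32), (23, 48)])

Answer: 73
63
50
66
7
14
4
4
7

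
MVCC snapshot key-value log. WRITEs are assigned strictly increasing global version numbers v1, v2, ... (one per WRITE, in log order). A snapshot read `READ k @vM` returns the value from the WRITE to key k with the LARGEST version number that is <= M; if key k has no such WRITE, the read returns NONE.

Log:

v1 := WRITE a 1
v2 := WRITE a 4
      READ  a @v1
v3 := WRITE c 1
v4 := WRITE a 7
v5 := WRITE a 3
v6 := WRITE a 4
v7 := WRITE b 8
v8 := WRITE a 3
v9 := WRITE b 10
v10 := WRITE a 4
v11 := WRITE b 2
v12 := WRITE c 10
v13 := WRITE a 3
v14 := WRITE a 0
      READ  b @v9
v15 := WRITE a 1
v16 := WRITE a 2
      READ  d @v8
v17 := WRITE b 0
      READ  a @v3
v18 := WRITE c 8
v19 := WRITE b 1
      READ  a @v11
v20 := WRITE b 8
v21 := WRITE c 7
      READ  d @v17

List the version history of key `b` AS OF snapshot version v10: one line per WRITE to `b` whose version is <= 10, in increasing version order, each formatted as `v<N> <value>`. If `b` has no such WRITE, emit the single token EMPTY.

Answer: v7 8
v9 10

Derivation:
Scan writes for key=b with version <= 10:
  v1 WRITE a 1 -> skip
  v2 WRITE a 4 -> skip
  v3 WRITE c 1 -> skip
  v4 WRITE a 7 -> skip
  v5 WRITE a 3 -> skip
  v6 WRITE a 4 -> skip
  v7 WRITE b 8 -> keep
  v8 WRITE a 3 -> skip
  v9 WRITE b 10 -> keep
  v10 WRITE a 4 -> skip
  v11 WRITE b 2 -> drop (> snap)
  v12 WRITE c 10 -> skip
  v13 WRITE a 3 -> skip
  v14 WRITE a 0 -> skip
  v15 WRITE a 1 -> skip
  v16 WRITE a 2 -> skip
  v17 WRITE b 0 -> drop (> snap)
  v18 WRITE c 8 -> skip
  v19 WRITE b 1 -> drop (> snap)
  v20 WRITE b 8 -> drop (> snap)
  v21 WRITE c 7 -> skip
Collected: [(7, 8), (9, 10)]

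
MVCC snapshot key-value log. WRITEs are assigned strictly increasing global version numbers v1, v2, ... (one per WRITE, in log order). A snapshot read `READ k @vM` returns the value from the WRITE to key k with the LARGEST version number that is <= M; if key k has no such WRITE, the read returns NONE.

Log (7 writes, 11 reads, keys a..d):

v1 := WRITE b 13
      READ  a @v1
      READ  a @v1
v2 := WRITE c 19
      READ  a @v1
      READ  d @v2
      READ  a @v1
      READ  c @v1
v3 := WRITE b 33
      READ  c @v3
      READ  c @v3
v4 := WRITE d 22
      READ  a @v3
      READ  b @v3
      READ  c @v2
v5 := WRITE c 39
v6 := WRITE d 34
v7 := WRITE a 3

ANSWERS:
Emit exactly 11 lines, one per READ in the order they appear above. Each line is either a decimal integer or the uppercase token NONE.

Answer: NONE
NONE
NONE
NONE
NONE
NONE
19
19
NONE
33
19

Derivation:
v1: WRITE b=13  (b history now [(1, 13)])
READ a @v1: history=[] -> no version <= 1 -> NONE
READ a @v1: history=[] -> no version <= 1 -> NONE
v2: WRITE c=19  (c history now [(2, 19)])
READ a @v1: history=[] -> no version <= 1 -> NONE
READ d @v2: history=[] -> no version <= 2 -> NONE
READ a @v1: history=[] -> no version <= 1 -> NONE
READ c @v1: history=[(2, 19)] -> no version <= 1 -> NONE
v3: WRITE b=33  (b history now [(1, 13), (3, 33)])
READ c @v3: history=[(2, 19)] -> pick v2 -> 19
READ c @v3: history=[(2, 19)] -> pick v2 -> 19
v4: WRITE d=22  (d history now [(4, 22)])
READ a @v3: history=[] -> no version <= 3 -> NONE
READ b @v3: history=[(1, 13), (3, 33)] -> pick v3 -> 33
READ c @v2: history=[(2, 19)] -> pick v2 -> 19
v5: WRITE c=39  (c history now [(2, 19), (5, 39)])
v6: WRITE d=34  (d history now [(4, 22), (6, 34)])
v7: WRITE a=3  (a history now [(7, 3)])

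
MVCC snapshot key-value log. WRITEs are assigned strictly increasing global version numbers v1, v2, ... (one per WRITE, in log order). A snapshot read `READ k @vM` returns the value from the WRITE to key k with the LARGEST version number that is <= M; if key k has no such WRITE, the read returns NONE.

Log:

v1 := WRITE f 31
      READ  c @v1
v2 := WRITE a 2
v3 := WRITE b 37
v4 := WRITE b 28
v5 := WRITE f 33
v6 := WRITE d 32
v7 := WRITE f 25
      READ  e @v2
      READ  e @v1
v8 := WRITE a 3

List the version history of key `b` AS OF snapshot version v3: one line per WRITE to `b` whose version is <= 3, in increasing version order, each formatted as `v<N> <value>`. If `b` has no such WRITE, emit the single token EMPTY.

Answer: v3 37

Derivation:
Scan writes for key=b with version <= 3:
  v1 WRITE f 31 -> skip
  v2 WRITE a 2 -> skip
  v3 WRITE b 37 -> keep
  v4 WRITE b 28 -> drop (> snap)
  v5 WRITE f 33 -> skip
  v6 WRITE d 32 -> skip
  v7 WRITE f 25 -> skip
  v8 WRITE a 3 -> skip
Collected: [(3, 37)]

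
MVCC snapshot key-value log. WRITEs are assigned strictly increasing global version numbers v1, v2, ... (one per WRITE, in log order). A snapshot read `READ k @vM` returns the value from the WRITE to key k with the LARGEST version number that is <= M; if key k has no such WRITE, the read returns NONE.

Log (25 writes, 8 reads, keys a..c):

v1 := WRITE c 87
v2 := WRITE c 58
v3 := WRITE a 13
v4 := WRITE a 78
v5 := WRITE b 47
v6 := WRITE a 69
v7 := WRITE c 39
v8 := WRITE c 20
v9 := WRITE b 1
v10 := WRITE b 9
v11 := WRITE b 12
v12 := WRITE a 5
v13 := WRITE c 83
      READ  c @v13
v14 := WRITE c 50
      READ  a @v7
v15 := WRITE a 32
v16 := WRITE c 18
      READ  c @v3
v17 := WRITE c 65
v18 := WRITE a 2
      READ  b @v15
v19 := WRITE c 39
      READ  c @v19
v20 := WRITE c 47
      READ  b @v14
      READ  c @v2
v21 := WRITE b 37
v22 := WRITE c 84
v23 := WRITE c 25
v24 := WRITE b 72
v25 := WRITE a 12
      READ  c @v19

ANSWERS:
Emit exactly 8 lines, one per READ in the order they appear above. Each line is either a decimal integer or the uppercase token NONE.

Answer: 83
69
58
12
39
12
58
39

Derivation:
v1: WRITE c=87  (c history now [(1, 87)])
v2: WRITE c=58  (c history now [(1, 87), (2, 58)])
v3: WRITE a=13  (a history now [(3, 13)])
v4: WRITE a=78  (a history now [(3, 13), (4, 78)])
v5: WRITE b=47  (b history now [(5, 47)])
v6: WRITE a=69  (a history now [(3, 13), (4, 78), (6, 69)])
v7: WRITE c=39  (c history now [(1, 87), (2, 58), (7, 39)])
v8: WRITE c=20  (c history now [(1, 87), (2, 58), (7, 39), (8, 20)])
v9: WRITE b=1  (b history now [(5, 47), (9, 1)])
v10: WRITE b=9  (b history now [(5, 47), (9, 1), (10, 9)])
v11: WRITE b=12  (b history now [(5, 47), (9, 1), (10, 9), (11, 12)])
v12: WRITE a=5  (a history now [(3, 13), (4, 78), (6, 69), (12, 5)])
v13: WRITE c=83  (c history now [(1, 87), (2, 58), (7, 39), (8, 20), (13, 83)])
READ c @v13: history=[(1, 87), (2, 58), (7, 39), (8, 20), (13, 83)] -> pick v13 -> 83
v14: WRITE c=50  (c history now [(1, 87), (2, 58), (7, 39), (8, 20), (13, 83), (14, 50)])
READ a @v7: history=[(3, 13), (4, 78), (6, 69), (12, 5)] -> pick v6 -> 69
v15: WRITE a=32  (a history now [(3, 13), (4, 78), (6, 69), (12, 5), (15, 32)])
v16: WRITE c=18  (c history now [(1, 87), (2, 58), (7, 39), (8, 20), (13, 83), (14, 50), (16, 18)])
READ c @v3: history=[(1, 87), (2, 58), (7, 39), (8, 20), (13, 83), (14, 50), (16, 18)] -> pick v2 -> 58
v17: WRITE c=65  (c history now [(1, 87), (2, 58), (7, 39), (8, 20), (13, 83), (14, 50), (16, 18), (17, 65)])
v18: WRITE a=2  (a history now [(3, 13), (4, 78), (6, 69), (12, 5), (15, 32), (18, 2)])
READ b @v15: history=[(5, 47), (9, 1), (10, 9), (11, 12)] -> pick v11 -> 12
v19: WRITE c=39  (c history now [(1, 87), (2, 58), (7, 39), (8, 20), (13, 83), (14, 50), (16, 18), (17, 65), (19, 39)])
READ c @v19: history=[(1, 87), (2, 58), (7, 39), (8, 20), (13, 83), (14, 50), (16, 18), (17, 65), (19, 39)] -> pick v19 -> 39
v20: WRITE c=47  (c history now [(1, 87), (2, 58), (7, 39), (8, 20), (13, 83), (14, 50), (16, 18), (17, 65), (19, 39), (20, 47)])
READ b @v14: history=[(5, 47), (9, 1), (10, 9), (11, 12)] -> pick v11 -> 12
READ c @v2: history=[(1, 87), (2, 58), (7, 39), (8, 20), (13, 83), (14, 50), (16, 18), (17, 65), (19, 39), (20, 47)] -> pick v2 -> 58
v21: WRITE b=37  (b history now [(5, 47), (9, 1), (10, 9), (11, 12), (21, 37)])
v22: WRITE c=84  (c history now [(1, 87), (2, 58), (7, 39), (8, 20), (13, 83), (14, 50), (16, 18), (17, 65), (19, 39), (20, 47), (22, 84)])
v23: WRITE c=25  (c history now [(1, 87), (2, 58), (7, 39), (8, 20), (13, 83), (14, 50), (16, 18), (17, 65), (19, 39), (20, 47), (22, 84), (23, 25)])
v24: WRITE b=72  (b history now [(5, 47), (9, 1), (10, 9), (11, 12), (21, 37), (24, 72)])
v25: WRITE a=12  (a history now [(3, 13), (4, 78), (6, 69), (12, 5), (15, 32), (18, 2), (25, 12)])
READ c @v19: history=[(1, 87), (2, 58), (7, 39), (8, 20), (13, 83), (14, 50), (16, 18), (17, 65), (19, 39), (20, 47), (22, 84), (23, 25)] -> pick v19 -> 39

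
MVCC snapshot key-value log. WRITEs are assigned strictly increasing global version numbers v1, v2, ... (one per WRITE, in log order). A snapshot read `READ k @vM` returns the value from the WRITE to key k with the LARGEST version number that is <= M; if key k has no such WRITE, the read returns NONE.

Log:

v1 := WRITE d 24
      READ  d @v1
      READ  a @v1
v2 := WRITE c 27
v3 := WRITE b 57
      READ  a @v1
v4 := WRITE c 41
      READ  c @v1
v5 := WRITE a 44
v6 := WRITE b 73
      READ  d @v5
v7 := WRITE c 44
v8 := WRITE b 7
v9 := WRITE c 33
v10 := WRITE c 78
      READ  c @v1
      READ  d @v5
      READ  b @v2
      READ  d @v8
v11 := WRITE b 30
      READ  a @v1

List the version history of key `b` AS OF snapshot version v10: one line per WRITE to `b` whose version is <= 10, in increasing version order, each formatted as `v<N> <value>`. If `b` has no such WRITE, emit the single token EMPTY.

Answer: v3 57
v6 73
v8 7

Derivation:
Scan writes for key=b with version <= 10:
  v1 WRITE d 24 -> skip
  v2 WRITE c 27 -> skip
  v3 WRITE b 57 -> keep
  v4 WRITE c 41 -> skip
  v5 WRITE a 44 -> skip
  v6 WRITE b 73 -> keep
  v7 WRITE c 44 -> skip
  v8 WRITE b 7 -> keep
  v9 WRITE c 33 -> skip
  v10 WRITE c 78 -> skip
  v11 WRITE b 30 -> drop (> snap)
Collected: [(3, 57), (6, 73), (8, 7)]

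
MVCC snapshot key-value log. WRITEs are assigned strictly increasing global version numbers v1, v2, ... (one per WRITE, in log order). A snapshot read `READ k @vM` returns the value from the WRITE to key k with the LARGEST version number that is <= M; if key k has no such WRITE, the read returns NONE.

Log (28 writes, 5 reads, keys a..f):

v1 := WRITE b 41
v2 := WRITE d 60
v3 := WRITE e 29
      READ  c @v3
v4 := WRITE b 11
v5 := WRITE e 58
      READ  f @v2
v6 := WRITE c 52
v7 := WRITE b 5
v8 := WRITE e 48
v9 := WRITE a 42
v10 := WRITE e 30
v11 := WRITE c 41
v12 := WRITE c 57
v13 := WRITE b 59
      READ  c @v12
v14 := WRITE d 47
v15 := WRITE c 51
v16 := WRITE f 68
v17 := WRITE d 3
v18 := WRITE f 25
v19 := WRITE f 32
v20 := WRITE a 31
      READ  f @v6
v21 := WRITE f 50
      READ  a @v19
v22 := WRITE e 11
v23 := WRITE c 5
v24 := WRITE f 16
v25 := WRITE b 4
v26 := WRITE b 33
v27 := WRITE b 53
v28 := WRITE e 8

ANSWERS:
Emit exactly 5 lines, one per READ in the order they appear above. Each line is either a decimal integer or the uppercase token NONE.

Answer: NONE
NONE
57
NONE
42

Derivation:
v1: WRITE b=41  (b history now [(1, 41)])
v2: WRITE d=60  (d history now [(2, 60)])
v3: WRITE e=29  (e history now [(3, 29)])
READ c @v3: history=[] -> no version <= 3 -> NONE
v4: WRITE b=11  (b history now [(1, 41), (4, 11)])
v5: WRITE e=58  (e history now [(3, 29), (5, 58)])
READ f @v2: history=[] -> no version <= 2 -> NONE
v6: WRITE c=52  (c history now [(6, 52)])
v7: WRITE b=5  (b history now [(1, 41), (4, 11), (7, 5)])
v8: WRITE e=48  (e history now [(3, 29), (5, 58), (8, 48)])
v9: WRITE a=42  (a history now [(9, 42)])
v10: WRITE e=30  (e history now [(3, 29), (5, 58), (8, 48), (10, 30)])
v11: WRITE c=41  (c history now [(6, 52), (11, 41)])
v12: WRITE c=57  (c history now [(6, 52), (11, 41), (12, 57)])
v13: WRITE b=59  (b history now [(1, 41), (4, 11), (7, 5), (13, 59)])
READ c @v12: history=[(6, 52), (11, 41), (12, 57)] -> pick v12 -> 57
v14: WRITE d=47  (d history now [(2, 60), (14, 47)])
v15: WRITE c=51  (c history now [(6, 52), (11, 41), (12, 57), (15, 51)])
v16: WRITE f=68  (f history now [(16, 68)])
v17: WRITE d=3  (d history now [(2, 60), (14, 47), (17, 3)])
v18: WRITE f=25  (f history now [(16, 68), (18, 25)])
v19: WRITE f=32  (f history now [(16, 68), (18, 25), (19, 32)])
v20: WRITE a=31  (a history now [(9, 42), (20, 31)])
READ f @v6: history=[(16, 68), (18, 25), (19, 32)] -> no version <= 6 -> NONE
v21: WRITE f=50  (f history now [(16, 68), (18, 25), (19, 32), (21, 50)])
READ a @v19: history=[(9, 42), (20, 31)] -> pick v9 -> 42
v22: WRITE e=11  (e history now [(3, 29), (5, 58), (8, 48), (10, 30), (22, 11)])
v23: WRITE c=5  (c history now [(6, 52), (11, 41), (12, 57), (15, 51), (23, 5)])
v24: WRITE f=16  (f history now [(16, 68), (18, 25), (19, 32), (21, 50), (24, 16)])
v25: WRITE b=4  (b history now [(1, 41), (4, 11), (7, 5), (13, 59), (25, 4)])
v26: WRITE b=33  (b history now [(1, 41), (4, 11), (7, 5), (13, 59), (25, 4), (26, 33)])
v27: WRITE b=53  (b history now [(1, 41), (4, 11), (7, 5), (13, 59), (25, 4), (26, 33), (27, 53)])
v28: WRITE e=8  (e history now [(3, 29), (5, 58), (8, 48), (10, 30), (22, 11), (28, 8)])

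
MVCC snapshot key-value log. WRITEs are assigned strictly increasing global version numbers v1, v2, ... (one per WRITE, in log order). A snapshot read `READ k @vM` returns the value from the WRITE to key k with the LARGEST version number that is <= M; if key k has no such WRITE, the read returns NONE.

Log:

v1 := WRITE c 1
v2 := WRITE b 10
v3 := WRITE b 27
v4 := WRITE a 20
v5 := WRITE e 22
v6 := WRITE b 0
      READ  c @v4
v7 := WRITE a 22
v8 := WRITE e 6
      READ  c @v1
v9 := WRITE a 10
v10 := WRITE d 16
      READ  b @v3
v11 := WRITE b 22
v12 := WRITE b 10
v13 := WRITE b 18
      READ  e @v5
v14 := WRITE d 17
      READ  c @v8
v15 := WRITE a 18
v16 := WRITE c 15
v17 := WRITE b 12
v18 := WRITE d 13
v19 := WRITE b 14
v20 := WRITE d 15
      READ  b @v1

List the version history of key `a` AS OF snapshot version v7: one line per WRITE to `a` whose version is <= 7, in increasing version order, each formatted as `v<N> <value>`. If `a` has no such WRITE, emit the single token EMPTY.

Scan writes for key=a with version <= 7:
  v1 WRITE c 1 -> skip
  v2 WRITE b 10 -> skip
  v3 WRITE b 27 -> skip
  v4 WRITE a 20 -> keep
  v5 WRITE e 22 -> skip
  v6 WRITE b 0 -> skip
  v7 WRITE a 22 -> keep
  v8 WRITE e 6 -> skip
  v9 WRITE a 10 -> drop (> snap)
  v10 WRITE d 16 -> skip
  v11 WRITE b 22 -> skip
  v12 WRITE b 10 -> skip
  v13 WRITE b 18 -> skip
  v14 WRITE d 17 -> skip
  v15 WRITE a 18 -> drop (> snap)
  v16 WRITE c 15 -> skip
  v17 WRITE b 12 -> skip
  v18 WRITE d 13 -> skip
  v19 WRITE b 14 -> skip
  v20 WRITE d 15 -> skip
Collected: [(4, 20), (7, 22)]

Answer: v4 20
v7 22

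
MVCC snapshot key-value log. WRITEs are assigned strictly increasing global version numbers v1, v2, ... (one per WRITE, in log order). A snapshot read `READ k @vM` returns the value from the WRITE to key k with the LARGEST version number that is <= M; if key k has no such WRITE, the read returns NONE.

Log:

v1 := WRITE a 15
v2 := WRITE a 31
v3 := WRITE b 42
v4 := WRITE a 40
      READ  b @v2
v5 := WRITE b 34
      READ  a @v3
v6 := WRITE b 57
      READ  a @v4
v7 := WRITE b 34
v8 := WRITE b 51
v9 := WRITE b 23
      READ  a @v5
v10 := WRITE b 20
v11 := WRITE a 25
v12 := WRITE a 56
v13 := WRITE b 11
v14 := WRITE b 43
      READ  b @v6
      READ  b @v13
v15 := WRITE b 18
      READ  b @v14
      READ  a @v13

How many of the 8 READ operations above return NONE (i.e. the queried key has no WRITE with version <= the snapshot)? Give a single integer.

Answer: 1

Derivation:
v1: WRITE a=15  (a history now [(1, 15)])
v2: WRITE a=31  (a history now [(1, 15), (2, 31)])
v3: WRITE b=42  (b history now [(3, 42)])
v4: WRITE a=40  (a history now [(1, 15), (2, 31), (4, 40)])
READ b @v2: history=[(3, 42)] -> no version <= 2 -> NONE
v5: WRITE b=34  (b history now [(3, 42), (5, 34)])
READ a @v3: history=[(1, 15), (2, 31), (4, 40)] -> pick v2 -> 31
v6: WRITE b=57  (b history now [(3, 42), (5, 34), (6, 57)])
READ a @v4: history=[(1, 15), (2, 31), (4, 40)] -> pick v4 -> 40
v7: WRITE b=34  (b history now [(3, 42), (5, 34), (6, 57), (7, 34)])
v8: WRITE b=51  (b history now [(3, 42), (5, 34), (6, 57), (7, 34), (8, 51)])
v9: WRITE b=23  (b history now [(3, 42), (5, 34), (6, 57), (7, 34), (8, 51), (9, 23)])
READ a @v5: history=[(1, 15), (2, 31), (4, 40)] -> pick v4 -> 40
v10: WRITE b=20  (b history now [(3, 42), (5, 34), (6, 57), (7, 34), (8, 51), (9, 23), (10, 20)])
v11: WRITE a=25  (a history now [(1, 15), (2, 31), (4, 40), (11, 25)])
v12: WRITE a=56  (a history now [(1, 15), (2, 31), (4, 40), (11, 25), (12, 56)])
v13: WRITE b=11  (b history now [(3, 42), (5, 34), (6, 57), (7, 34), (8, 51), (9, 23), (10, 20), (13, 11)])
v14: WRITE b=43  (b history now [(3, 42), (5, 34), (6, 57), (7, 34), (8, 51), (9, 23), (10, 20), (13, 11), (14, 43)])
READ b @v6: history=[(3, 42), (5, 34), (6, 57), (7, 34), (8, 51), (9, 23), (10, 20), (13, 11), (14, 43)] -> pick v6 -> 57
READ b @v13: history=[(3, 42), (5, 34), (6, 57), (7, 34), (8, 51), (9, 23), (10, 20), (13, 11), (14, 43)] -> pick v13 -> 11
v15: WRITE b=18  (b history now [(3, 42), (5, 34), (6, 57), (7, 34), (8, 51), (9, 23), (10, 20), (13, 11), (14, 43), (15, 18)])
READ b @v14: history=[(3, 42), (5, 34), (6, 57), (7, 34), (8, 51), (9, 23), (10, 20), (13, 11), (14, 43), (15, 18)] -> pick v14 -> 43
READ a @v13: history=[(1, 15), (2, 31), (4, 40), (11, 25), (12, 56)] -> pick v12 -> 56
Read results in order: ['NONE', '31', '40', '40', '57', '11', '43', '56']
NONE count = 1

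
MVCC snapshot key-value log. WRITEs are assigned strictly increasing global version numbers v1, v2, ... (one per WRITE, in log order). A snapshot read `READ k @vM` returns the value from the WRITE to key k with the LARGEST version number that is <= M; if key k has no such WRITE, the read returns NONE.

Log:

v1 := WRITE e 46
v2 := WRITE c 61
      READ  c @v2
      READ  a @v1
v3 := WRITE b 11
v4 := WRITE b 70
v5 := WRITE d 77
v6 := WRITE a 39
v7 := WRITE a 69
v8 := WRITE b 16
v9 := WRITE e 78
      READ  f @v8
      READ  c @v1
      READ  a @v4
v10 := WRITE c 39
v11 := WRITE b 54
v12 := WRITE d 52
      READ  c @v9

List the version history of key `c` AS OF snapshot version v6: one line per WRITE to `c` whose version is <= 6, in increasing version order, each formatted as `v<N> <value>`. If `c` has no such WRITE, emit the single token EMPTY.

Scan writes for key=c with version <= 6:
  v1 WRITE e 46 -> skip
  v2 WRITE c 61 -> keep
  v3 WRITE b 11 -> skip
  v4 WRITE b 70 -> skip
  v5 WRITE d 77 -> skip
  v6 WRITE a 39 -> skip
  v7 WRITE a 69 -> skip
  v8 WRITE b 16 -> skip
  v9 WRITE e 78 -> skip
  v10 WRITE c 39 -> drop (> snap)
  v11 WRITE b 54 -> skip
  v12 WRITE d 52 -> skip
Collected: [(2, 61)]

Answer: v2 61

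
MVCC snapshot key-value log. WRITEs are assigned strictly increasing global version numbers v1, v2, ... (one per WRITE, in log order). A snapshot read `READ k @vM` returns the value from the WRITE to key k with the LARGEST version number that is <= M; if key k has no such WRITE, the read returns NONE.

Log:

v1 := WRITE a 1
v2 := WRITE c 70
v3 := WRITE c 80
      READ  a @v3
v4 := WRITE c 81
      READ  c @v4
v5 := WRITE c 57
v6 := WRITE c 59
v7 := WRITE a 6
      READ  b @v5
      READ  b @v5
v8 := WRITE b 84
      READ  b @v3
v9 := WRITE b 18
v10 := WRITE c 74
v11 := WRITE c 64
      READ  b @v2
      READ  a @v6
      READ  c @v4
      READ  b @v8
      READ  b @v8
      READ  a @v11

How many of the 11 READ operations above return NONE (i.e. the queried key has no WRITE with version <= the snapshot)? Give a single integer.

v1: WRITE a=1  (a history now [(1, 1)])
v2: WRITE c=70  (c history now [(2, 70)])
v3: WRITE c=80  (c history now [(2, 70), (3, 80)])
READ a @v3: history=[(1, 1)] -> pick v1 -> 1
v4: WRITE c=81  (c history now [(2, 70), (3, 80), (4, 81)])
READ c @v4: history=[(2, 70), (3, 80), (4, 81)] -> pick v4 -> 81
v5: WRITE c=57  (c history now [(2, 70), (3, 80), (4, 81), (5, 57)])
v6: WRITE c=59  (c history now [(2, 70), (3, 80), (4, 81), (5, 57), (6, 59)])
v7: WRITE a=6  (a history now [(1, 1), (7, 6)])
READ b @v5: history=[] -> no version <= 5 -> NONE
READ b @v5: history=[] -> no version <= 5 -> NONE
v8: WRITE b=84  (b history now [(8, 84)])
READ b @v3: history=[(8, 84)] -> no version <= 3 -> NONE
v9: WRITE b=18  (b history now [(8, 84), (9, 18)])
v10: WRITE c=74  (c history now [(2, 70), (3, 80), (4, 81), (5, 57), (6, 59), (10, 74)])
v11: WRITE c=64  (c history now [(2, 70), (3, 80), (4, 81), (5, 57), (6, 59), (10, 74), (11, 64)])
READ b @v2: history=[(8, 84), (9, 18)] -> no version <= 2 -> NONE
READ a @v6: history=[(1, 1), (7, 6)] -> pick v1 -> 1
READ c @v4: history=[(2, 70), (3, 80), (4, 81), (5, 57), (6, 59), (10, 74), (11, 64)] -> pick v4 -> 81
READ b @v8: history=[(8, 84), (9, 18)] -> pick v8 -> 84
READ b @v8: history=[(8, 84), (9, 18)] -> pick v8 -> 84
READ a @v11: history=[(1, 1), (7, 6)] -> pick v7 -> 6
Read results in order: ['1', '81', 'NONE', 'NONE', 'NONE', 'NONE', '1', '81', '84', '84', '6']
NONE count = 4

Answer: 4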